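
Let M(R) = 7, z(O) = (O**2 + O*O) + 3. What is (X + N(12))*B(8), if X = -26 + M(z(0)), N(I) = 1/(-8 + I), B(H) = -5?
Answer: 375/4 ≈ 93.750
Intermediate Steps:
z(O) = 3 + 2*O**2 (z(O) = (O**2 + O**2) + 3 = 2*O**2 + 3 = 3 + 2*O**2)
X = -19 (X = -26 + 7 = -19)
(X + N(12))*B(8) = (-19 + 1/(-8 + 12))*(-5) = (-19 + 1/4)*(-5) = -75/4*(-5) = 375/4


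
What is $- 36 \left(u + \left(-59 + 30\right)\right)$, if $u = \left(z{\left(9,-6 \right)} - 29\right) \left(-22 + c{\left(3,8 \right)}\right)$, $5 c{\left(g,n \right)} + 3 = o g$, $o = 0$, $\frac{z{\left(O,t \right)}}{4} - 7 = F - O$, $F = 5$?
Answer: $- \frac{63936}{5} \approx -12787.0$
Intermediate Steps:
$z{\left(O,t \right)} = 48 - 4 O$ ($z{\left(O,t \right)} = 28 + 4 \left(5 - O\right) = 28 - \left(-20 + 4 O\right) = 48 - 4 O$)
$c{\left(g,n \right)} = - \frac{3}{5}$ ($c{\left(g,n \right)} = - \frac{3}{5} + \frac{0 g}{5} = - \frac{3}{5} + \frac{1}{5} \cdot 0 = - \frac{3}{5} + 0 = - \frac{3}{5}$)
$u = \frac{1921}{5}$ ($u = \left(\left(48 - 36\right) - 29\right) \left(-22 - \frac{3}{5}\right) = \left(\left(48 - 36\right) - 29\right) \left(- \frac{113}{5}\right) = \left(12 - 29\right) \left(- \frac{113}{5}\right) = \left(-17\right) \left(- \frac{113}{5}\right) = \frac{1921}{5} \approx 384.2$)
$- 36 \left(u + \left(-59 + 30\right)\right) = - 36 \left(\frac{1921}{5} + \left(-59 + 30\right)\right) = - 36 \left(\frac{1921}{5} - 29\right) = \left(-36\right) \frac{1776}{5} = - \frac{63936}{5}$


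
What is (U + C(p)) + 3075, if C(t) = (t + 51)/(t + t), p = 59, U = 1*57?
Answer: 184843/59 ≈ 3132.9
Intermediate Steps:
U = 57
C(t) = (51 + t)/(2*t) (C(t) = (51 + t)/((2*t)) = (51 + t)*(1/(2*t)) = (51 + t)/(2*t))
(U + C(p)) + 3075 = (57 + (½)*(51 + 59)/59) + 3075 = (57 + (½)*(1/59)*110) + 3075 = (57 + 55/59) + 3075 = 3418/59 + 3075 = 184843/59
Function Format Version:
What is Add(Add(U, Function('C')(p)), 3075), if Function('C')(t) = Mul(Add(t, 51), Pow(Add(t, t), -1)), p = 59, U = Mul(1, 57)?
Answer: Rational(184843, 59) ≈ 3132.9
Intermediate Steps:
U = 57
Function('C')(t) = Mul(Rational(1, 2), Pow(t, -1), Add(51, t)) (Function('C')(t) = Mul(Add(51, t), Pow(Mul(2, t), -1)) = Mul(Add(51, t), Mul(Rational(1, 2), Pow(t, -1))) = Mul(Rational(1, 2), Pow(t, -1), Add(51, t)))
Add(Add(U, Function('C')(p)), 3075) = Add(Add(57, Mul(Rational(1, 2), Pow(59, -1), Add(51, 59))), 3075) = Add(Add(57, Mul(Rational(1, 2), Rational(1, 59), 110)), 3075) = Add(Add(57, Rational(55, 59)), 3075) = Add(Rational(3418, 59), 3075) = Rational(184843, 59)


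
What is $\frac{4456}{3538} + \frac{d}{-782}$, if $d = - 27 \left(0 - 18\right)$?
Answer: $\frac{441281}{691679} \approx 0.63799$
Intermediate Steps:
$d = 486$ ($d = \left(-27\right) \left(-18\right) = 486$)
$\frac{4456}{3538} + \frac{d}{-782} = \frac{4456}{3538} + \frac{486}{-782} = 4456 \cdot \frac{1}{3538} + 486 \left(- \frac{1}{782}\right) = \frac{2228}{1769} - \frac{243}{391} = \frac{441281}{691679}$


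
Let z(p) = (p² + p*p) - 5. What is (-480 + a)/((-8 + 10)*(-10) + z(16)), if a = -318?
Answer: -798/487 ≈ -1.6386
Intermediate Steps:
z(p) = -5 + 2*p² (z(p) = (p² + p²) - 5 = 2*p² - 5 = -5 + 2*p²)
(-480 + a)/((-8 + 10)*(-10) + z(16)) = (-480 - 318)/((-8 + 10)*(-10) + (-5 + 2*16²)) = -798/(2*(-10) + (-5 + 2*256)) = -798/(-20 + (-5 + 512)) = -798/(-20 + 507) = -798/487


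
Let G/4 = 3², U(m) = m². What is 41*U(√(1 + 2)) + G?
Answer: 159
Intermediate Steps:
G = 36 (G = 4*3² = 4*9 = 36)
41*U(√(1 + 2)) + G = 41*(√(1 + 2))² + 36 = 41*(√3)² + 36 = 41*3 + 36 = 123 + 36 = 159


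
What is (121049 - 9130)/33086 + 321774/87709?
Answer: 20462518135/2901939974 ≈ 7.0513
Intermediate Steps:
(121049 - 9130)/33086 + 321774/87709 = 111919*(1/33086) + 321774*(1/87709) = 111919/33086 + 321774/87709 = 20462518135/2901939974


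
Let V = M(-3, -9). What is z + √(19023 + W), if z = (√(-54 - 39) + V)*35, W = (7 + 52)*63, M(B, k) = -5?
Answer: -175 + 2*√5685 + 35*I*√93 ≈ -24.202 + 337.53*I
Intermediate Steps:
V = -5
W = 3717 (W = 59*63 = 3717)
z = -175 + 35*I*√93 (z = (√(-54 - 39) - 5)*35 = (√(-93) - 5)*35 = (I*√93 - 5)*35 = (-5 + I*√93)*35 = -175 + 35*I*√93 ≈ -175.0 + 337.53*I)
z + √(19023 + W) = (-175 + 35*I*√93) + √(19023 + 3717) = (-175 + 35*I*√93) + √22740 = (-175 + 35*I*√93) + 2*√5685 = -175 + 2*√5685 + 35*I*√93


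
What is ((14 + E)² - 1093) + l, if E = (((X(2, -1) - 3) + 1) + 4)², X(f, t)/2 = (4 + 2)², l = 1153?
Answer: 30140160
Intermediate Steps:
X(f, t) = 72 (X(f, t) = 2*(4 + 2)² = 2*6² = 2*36 = 72)
E = 5476 (E = (((72 - 3) + 1) + 4)² = ((69 + 1) + 4)² = (70 + 4)² = 74² = 5476)
((14 + E)² - 1093) + l = ((14 + 5476)² - 1093) + 1153 = (5490² - 1093) + 1153 = (30140100 - 1093) + 1153 = 30139007 + 1153 = 30140160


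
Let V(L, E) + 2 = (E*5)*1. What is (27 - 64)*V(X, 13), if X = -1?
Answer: -2331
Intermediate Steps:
V(L, E) = -2 + 5*E (V(L, E) = -2 + (E*5)*1 = -2 + (5*E)*1 = -2 + 5*E)
(27 - 64)*V(X, 13) = (27 - 64)*(-2 + 5*13) = -37*(-2 + 65) = -37*63 = -2331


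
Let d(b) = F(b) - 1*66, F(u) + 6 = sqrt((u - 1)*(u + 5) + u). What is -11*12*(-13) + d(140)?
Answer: 1644 + 3*sqrt(2255) ≈ 1786.5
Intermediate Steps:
F(u) = -6 + sqrt(u + (-1 + u)*(5 + u)) (F(u) = -6 + sqrt((u - 1)*(u + 5) + u) = -6 + sqrt((-1 + u)*(5 + u) + u) = -6 + sqrt(u + (-1 + u)*(5 + u)))
d(b) = -72 + sqrt(-5 + b**2 + 5*b) (d(b) = (-6 + sqrt(-5 + b**2 + 5*b)) - 1*66 = (-6 + sqrt(-5 + b**2 + 5*b)) - 66 = -72 + sqrt(-5 + b**2 + 5*b))
-11*12*(-13) + d(140) = -11*12*(-13) + (-72 + sqrt(-5 + 140**2 + 5*140)) = -132*(-13) + (-72 + sqrt(-5 + 19600 + 700)) = 1716 + (-72 + sqrt(20295)) = 1716 + (-72 + 3*sqrt(2255)) = 1644 + 3*sqrt(2255)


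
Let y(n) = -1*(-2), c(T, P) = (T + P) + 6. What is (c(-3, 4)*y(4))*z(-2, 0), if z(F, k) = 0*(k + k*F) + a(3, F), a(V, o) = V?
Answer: 42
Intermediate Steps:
c(T, P) = 6 + P + T (c(T, P) = (P + T) + 6 = 6 + P + T)
z(F, k) = 3 (z(F, k) = 0*(k + k*F) + 3 = 0*(k + F*k) + 3 = 0 + 3 = 3)
y(n) = 2
(c(-3, 4)*y(4))*z(-2, 0) = ((6 + 4 - 3)*2)*3 = (7*2)*3 = 14*3 = 42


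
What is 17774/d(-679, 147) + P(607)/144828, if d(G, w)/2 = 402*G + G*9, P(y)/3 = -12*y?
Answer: -68382428/374231529 ≈ -0.18273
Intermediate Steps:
P(y) = -36*y (P(y) = 3*(-12*y) = -36*y)
d(G, w) = 822*G (d(G, w) = 2*(402*G + G*9) = 2*(402*G + 9*G) = 2*(411*G) = 822*G)
17774/d(-679, 147) + P(607)/144828 = 17774/((822*(-679))) - 36*607/144828 = 17774/(-558138) - 21852*1/144828 = 17774*(-1/558138) - 607/4023 = -8887/279069 - 607/4023 = -68382428/374231529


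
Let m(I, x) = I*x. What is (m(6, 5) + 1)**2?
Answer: 961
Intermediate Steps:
(m(6, 5) + 1)**2 = (6*5 + 1)**2 = (30 + 1)**2 = 31**2 = 961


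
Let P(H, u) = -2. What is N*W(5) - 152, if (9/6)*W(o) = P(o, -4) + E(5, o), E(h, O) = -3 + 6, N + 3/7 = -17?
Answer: -3436/21 ≈ -163.62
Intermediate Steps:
N = -122/7 (N = -3/7 - 17 = -122/7 ≈ -17.429)
E(h, O) = 3
W(o) = ⅔ (W(o) = 2*(-2 + 3)/3 = (⅔)*1 = ⅔)
N*W(5) - 152 = -122/7*⅔ - 152 = -244/21 - 152 = -3436/21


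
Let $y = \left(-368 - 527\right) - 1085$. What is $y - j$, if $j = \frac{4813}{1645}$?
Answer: $- \frac{3261913}{1645} \approx -1982.9$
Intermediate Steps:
$j = \frac{4813}{1645}$ ($j = 4813 \cdot \frac{1}{1645} = \frac{4813}{1645} \approx 2.9258$)
$y = -1980$ ($y = -895 - 1085 = -1980$)
$y - j = -1980 - \frac{4813}{1645} = - \frac{3261913}{1645}$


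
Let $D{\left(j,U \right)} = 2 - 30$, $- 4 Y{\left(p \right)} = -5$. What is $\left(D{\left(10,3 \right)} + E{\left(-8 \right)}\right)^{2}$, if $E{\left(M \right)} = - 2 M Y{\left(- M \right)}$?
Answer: $64$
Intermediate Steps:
$Y{\left(p \right)} = \frac{5}{4}$ ($Y{\left(p \right)} = \left(- \frac{1}{4}\right) \left(-5\right) = \frac{5}{4}$)
$D{\left(j,U \right)} = -28$ ($D{\left(j,U \right)} = 2 - 30 = -28$)
$E{\left(M \right)} = - \frac{5 M}{2}$ ($E{\left(M \right)} = - 2 M \frac{5}{4} = - \frac{5 M}{2}$)
$\left(D{\left(10,3 \right)} + E{\left(-8 \right)}\right)^{2} = \left(-28 - -20\right)^{2} = \left(-28 + 20\right)^{2} = \left(-8\right)^{2} = 64$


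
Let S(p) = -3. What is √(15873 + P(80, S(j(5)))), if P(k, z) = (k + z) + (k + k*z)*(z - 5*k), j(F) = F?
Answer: √80430 ≈ 283.60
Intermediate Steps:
P(k, z) = k + z + (k + k*z)*(z - 5*k)
√(15873 + P(80, S(j(5)))) = √(15873 + (80 - 3 - 5*80² + 80*(-3) + 80*(-3)² - 5*(-3)*80²)) = √(15873 + (80 - 3 - 5*6400 - 240 + 80*9 - 5*(-3)*6400)) = √(15873 + (80 - 3 - 32000 - 240 + 720 + 96000)) = √(15873 + 64557) = √80430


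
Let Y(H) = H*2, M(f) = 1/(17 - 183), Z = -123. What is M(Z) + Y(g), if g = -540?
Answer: -179281/166 ≈ -1080.0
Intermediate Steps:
M(f) = -1/166 (M(f) = 1/(-166) = -1/166)
Y(H) = 2*H
M(Z) + Y(g) = -1/166 + 2*(-540) = -1/166 - 1080 = -179281/166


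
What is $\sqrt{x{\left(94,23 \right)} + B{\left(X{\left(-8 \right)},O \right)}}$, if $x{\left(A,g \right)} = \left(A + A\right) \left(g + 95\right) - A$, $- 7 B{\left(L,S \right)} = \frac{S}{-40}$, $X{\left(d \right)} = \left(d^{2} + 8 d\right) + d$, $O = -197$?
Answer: $\frac{\sqrt{432950210}}{140} \approx 148.62$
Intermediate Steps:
$X{\left(d \right)} = d^{2} + 9 d$
$B{\left(L,S \right)} = \frac{S}{280}$ ($B{\left(L,S \right)} = - \frac{S \frac{1}{-40}}{7} = - \frac{S \left(- \frac{1}{40}\right)}{7} = - \frac{\left(- \frac{1}{40}\right) S}{7} = \frac{S}{280}$)
$x{\left(A,g \right)} = - A + 2 A \left(95 + g\right)$ ($x{\left(A,g \right)} = 2 A \left(95 + g\right) - A = - A + 2 A \left(95 + g\right)$)
$\sqrt{x{\left(94,23 \right)} + B{\left(X{\left(-8 \right)},O \right)}} = \sqrt{94 \left(189 + 2 \cdot 23\right) + \frac{1}{280} \left(-197\right)} = \sqrt{94 \left(189 + 46\right) - \frac{197}{280}} = \sqrt{94 \cdot 235 - \frac{197}{280}} = \sqrt{22090 - \frac{197}{280}} = \sqrt{\frac{6185003}{280}} = \frac{\sqrt{432950210}}{140}$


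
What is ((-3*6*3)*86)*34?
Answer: -157896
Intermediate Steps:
((-3*6*3)*86)*34 = (-18*3*86)*34 = -54*86*34 = -4644*34 = -157896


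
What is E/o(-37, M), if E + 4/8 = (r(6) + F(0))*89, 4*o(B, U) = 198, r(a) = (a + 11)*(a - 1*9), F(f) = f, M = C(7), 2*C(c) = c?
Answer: -9079/99 ≈ -91.707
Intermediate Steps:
C(c) = c/2
M = 7/2 (M = (1/2)*7 = 7/2 ≈ 3.5000)
r(a) = (-9 + a)*(11 + a) (r(a) = (11 + a)*(a - 9) = (11 + a)*(-9 + a) = (-9 + a)*(11 + a))
o(B, U) = 99/2 (o(B, U) = (1/4)*198 = 99/2)
E = -9079/2 (E = -1/2 + ((-99 + 6**2 + 2*6) + 0)*89 = -1/2 + ((-99 + 36 + 12) + 0)*89 = -1/2 + (-51 + 0)*89 = -1/2 - 51*89 = -1/2 - 4539 = -9079/2 ≈ -4539.5)
E/o(-37, M) = -9079/(2*99/2) = -9079/2*2/99 = -9079/99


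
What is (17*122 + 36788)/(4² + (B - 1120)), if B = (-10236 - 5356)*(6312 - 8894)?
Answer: 19431/20128720 ≈ 0.00096534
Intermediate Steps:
B = 40258544 (B = -15592*(-2582) = 40258544)
(17*122 + 36788)/(4² + (B - 1120)) = (17*122 + 36788)/(4² + (40258544 - 1120)) = (2074 + 36788)/(16 + 40257424) = 38862/40257440 = 38862*(1/40257440) = 19431/20128720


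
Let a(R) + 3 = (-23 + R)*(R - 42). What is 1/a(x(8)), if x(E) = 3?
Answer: 1/777 ≈ 0.0012870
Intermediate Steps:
a(R) = -3 + (-42 + R)*(-23 + R) (a(R) = -3 + (-23 + R)*(R - 42) = -3 + (-23 + R)*(-42 + R) = -3 + (-42 + R)*(-23 + R))
1/a(x(8)) = 1/(963 + 3**2 - 65*3) = 1/(963 + 9 - 195) = 1/777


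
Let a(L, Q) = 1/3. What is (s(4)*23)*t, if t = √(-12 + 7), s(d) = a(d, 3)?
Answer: 23*I*√5/3 ≈ 17.143*I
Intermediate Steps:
a(L, Q) = ⅓
s(d) = ⅓
t = I*√5 (t = √(-5) = I*√5 ≈ 2.2361*I)
(s(4)*23)*t = ((⅓)*23)*(I*√5) = 23*(I*√5)/3 = 23*I*√5/3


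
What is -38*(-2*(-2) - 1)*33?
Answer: -3762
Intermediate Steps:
-38*(-2*(-2) - 1)*33 = -38*(4 - 1)*33 = -38*3*33 = -114*33 = -3762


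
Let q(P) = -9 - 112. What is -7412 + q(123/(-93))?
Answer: -7533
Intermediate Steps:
q(P) = -121
-7412 + q(123/(-93)) = -7412 - 121 = -7533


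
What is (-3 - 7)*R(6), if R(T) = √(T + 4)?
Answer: -10*√10 ≈ -31.623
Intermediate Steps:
R(T) = √(4 + T)
(-3 - 7)*R(6) = (-3 - 7)*√(4 + 6) = -10*√10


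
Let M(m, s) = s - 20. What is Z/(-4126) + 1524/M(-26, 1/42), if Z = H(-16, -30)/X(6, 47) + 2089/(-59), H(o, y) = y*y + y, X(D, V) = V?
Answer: -732301693517/9599332922 ≈ -76.287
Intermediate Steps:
H(o, y) = y + y² (H(o, y) = y² + y = y + y²)
Z = -46853/2773 (Z = -30*(1 - 30)/47 + 2089/(-59) = -30*(-29)*(1/47) + 2089*(-1/59) = 870*(1/47) - 2089/59 = 870/47 - 2089/59 = -46853/2773 ≈ -16.896)
M(m, s) = -20 + s
Z/(-4126) + 1524/M(-26, 1/42) = -46853/2773/(-4126) + 1524/(-20 + 1/42) = -46853/2773*(-1/4126) + 1524/(-20 + 1/42) = 46853/11441398 + 1524/(-839/42) = 46853/11441398 + 1524*(-42/839) = 46853/11441398 - 64008/839 = -732301693517/9599332922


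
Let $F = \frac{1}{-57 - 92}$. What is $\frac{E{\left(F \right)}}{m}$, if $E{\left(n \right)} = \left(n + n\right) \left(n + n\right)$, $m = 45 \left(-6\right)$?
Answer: $- \frac{2}{2997135} \approx -6.673 \cdot 10^{-7}$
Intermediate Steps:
$F = - \frac{1}{149}$ ($F = \frac{1}{-149} = - \frac{1}{149} \approx -0.0067114$)
$m = -270$
$E{\left(n \right)} = 4 n^{2}$ ($E{\left(n \right)} = 2 n 2 n = 4 n^{2}$)
$\frac{E{\left(F \right)}}{m} = \frac{4 \left(- \frac{1}{149}\right)^{2}}{-270} = 4 \cdot \frac{1}{22201} \left(- \frac{1}{270}\right) = \frac{4}{22201} \left(- \frac{1}{270}\right) = - \frac{2}{2997135}$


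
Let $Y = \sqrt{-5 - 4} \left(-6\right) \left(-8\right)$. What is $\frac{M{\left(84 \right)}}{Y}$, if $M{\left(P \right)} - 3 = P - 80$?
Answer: $- \frac{7 i}{144} \approx - 0.048611 i$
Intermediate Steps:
$M{\left(P \right)} = -77 + P$ ($M{\left(P \right)} = 3 + \left(P - 80\right) = 3 + \left(-80 + P\right) = -77 + P$)
$Y = 144 i$ ($Y = \sqrt{-9} \left(-6\right) \left(-8\right) = 3 i \left(-6\right) \left(-8\right) = - 18 i \left(-8\right) = 144 i \approx 144.0 i$)
$\frac{M{\left(84 \right)}}{Y} = \frac{-77 + 84}{144 i} = 7 \left(- \frac{i}{144}\right) = - \frac{7 i}{144}$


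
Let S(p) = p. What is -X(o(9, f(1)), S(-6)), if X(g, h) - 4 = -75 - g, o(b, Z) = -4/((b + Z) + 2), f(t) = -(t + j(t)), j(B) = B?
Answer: 635/9 ≈ 70.556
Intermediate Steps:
f(t) = -2*t (f(t) = -(t + t) = -2*t)
o(b, Z) = -4/(2 + Z + b) (o(b, Z) = -4/((Z + b) + 2) = -4/(2 + Z + b))
X(g, h) = -71 - g (X(g, h) = 4 + (-75 - g) = -71 - g)
-X(o(9, f(1)), S(-6)) = -(-71 - (-4)/(2 - 2*1 + 9)) = -(-71 - (-4)/(2 - 2 + 9)) = -(-71 - (-4)/9) = -(-71 - 1*(-4/9)) = -(-71 + 4/9) = -1*(-635/9) = 635/9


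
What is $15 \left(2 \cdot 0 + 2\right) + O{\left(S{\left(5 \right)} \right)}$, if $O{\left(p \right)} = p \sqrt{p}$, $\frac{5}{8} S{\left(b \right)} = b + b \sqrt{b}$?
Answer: $30 + 16 \sqrt{2} \left(1 + \sqrt{5}\right)^{\frac{3}{2}} \approx 161.72$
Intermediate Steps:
$S{\left(b \right)} = \frac{8 b}{5} + \frac{8 b^{\frac{3}{2}}}{5}$ ($S{\left(b \right)} = \frac{8 \left(b + b \sqrt{b}\right)}{5} = \frac{8 \left(b + b^{\frac{3}{2}}\right)}{5} = \frac{8 b}{5} + \frac{8 b^{\frac{3}{2}}}{5}$)
$O{\left(p \right)} = p^{\frac{3}{2}}$
$15 \left(2 \cdot 0 + 2\right) + O{\left(S{\left(5 \right)} \right)} = 15 \left(2 \cdot 0 + 2\right) + \left(\frac{8}{5} \cdot 5 + \frac{8 \cdot 5^{\frac{3}{2}}}{5}\right)^{\frac{3}{2}} = 15 \left(0 + 2\right) + \left(8 + \frac{8 \cdot 5 \sqrt{5}}{5}\right)^{\frac{3}{2}} = 15 \cdot 2 + \left(8 + 8 \sqrt{5}\right)^{\frac{3}{2}} = 30 + \left(8 + 8 \sqrt{5}\right)^{\frac{3}{2}}$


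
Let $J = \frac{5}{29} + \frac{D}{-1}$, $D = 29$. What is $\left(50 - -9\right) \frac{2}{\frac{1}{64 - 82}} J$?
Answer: $\frac{1775664}{29} \approx 61230.0$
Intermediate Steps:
$J = - \frac{836}{29}$ ($J = \frac{5}{29} + \frac{29}{-1} = 5 \cdot \frac{1}{29} + 29 \left(-1\right) = \frac{5}{29} - 29 = - \frac{836}{29} \approx -28.828$)
$\left(50 - -9\right) \frac{2}{\frac{1}{64 - 82}} J = \left(50 - -9\right) \frac{2}{\frac{1}{64 - 82}} \left(- \frac{836}{29}\right) = \left(50 + 9\right) \frac{2}{\frac{1}{-18}} \left(- \frac{836}{29}\right) = 59 \frac{2}{- \frac{1}{18}} \left(- \frac{836}{29}\right) = 59 \cdot 2 \left(-18\right) \left(- \frac{836}{29}\right) = 59 \left(-36\right) \left(- \frac{836}{29}\right) = \left(-2124\right) \left(- \frac{836}{29}\right) = \frac{1775664}{29}$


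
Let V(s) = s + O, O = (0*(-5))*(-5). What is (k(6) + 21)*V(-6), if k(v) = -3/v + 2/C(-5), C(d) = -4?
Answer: -120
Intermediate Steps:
O = 0 (O = 0*(-5) = 0)
V(s) = s (V(s) = s + 0 = s)
k(v) = -½ - 3/v (k(v) = -3/v + 2/(-4) = -3/v + 2*(-¼) = -3/v - ½ = -½ - 3/v)
(k(6) + 21)*V(-6) = ((½)*(-6 - 1*6)/6 + 21)*(-6) = ((½)*(⅙)*(-6 - 6) + 21)*(-6) = ((½)*(⅙)*(-12) + 21)*(-6) = (-1 + 21)*(-6) = 20*(-6) = -120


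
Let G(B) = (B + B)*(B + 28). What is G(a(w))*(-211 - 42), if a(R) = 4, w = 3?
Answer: -64768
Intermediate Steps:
G(B) = 2*B*(28 + B) (G(B) = (2*B)*(28 + B) = 2*B*(28 + B))
G(a(w))*(-211 - 42) = (2*4*(28 + 4))*(-211 - 42) = (2*4*32)*(-253) = 256*(-253) = -64768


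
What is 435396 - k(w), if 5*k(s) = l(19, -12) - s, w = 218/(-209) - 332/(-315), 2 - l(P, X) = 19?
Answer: 143322598213/329175 ≈ 4.3540e+5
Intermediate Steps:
l(P, X) = -17 (l(P, X) = 2 - 1*19 = 2 - 19 = -17)
w = 718/65835 (w = 218*(-1/209) - 332*(-1/315) = -218/209 + 332/315 = 718/65835 ≈ 0.010906)
k(s) = -17/5 - s/5 (k(s) = (-17 - s)/5 = -17/5 - s/5)
435396 - k(w) = 435396 - (-17/5 - 1/5*718/65835) = 435396 - (-17/5 - 718/329175) = 435396 - 1*(-1119913/329175) = 435396 + 1119913/329175 = 143322598213/329175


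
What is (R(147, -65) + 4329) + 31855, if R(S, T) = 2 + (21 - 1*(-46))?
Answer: 36253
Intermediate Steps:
R(S, T) = 69 (R(S, T) = 2 + (21 + 46) = 2 + 67 = 69)
(R(147, -65) + 4329) + 31855 = (69 + 4329) + 31855 = 4398 + 31855 = 36253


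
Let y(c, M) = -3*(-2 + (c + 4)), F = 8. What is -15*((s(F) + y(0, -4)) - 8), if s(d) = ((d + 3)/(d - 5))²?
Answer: 25/3 ≈ 8.3333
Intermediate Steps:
s(d) = (3 + d)²/(-5 + d)² (s(d) = ((3 + d)/(-5 + d))² = (3 + d)²/(-5 + d)²)
y(c, M) = -6 - 3*c (y(c, M) = -3*(-2 + (4 + c)) = -3*(2 + c) = -6 - 3*c)
-15*((s(F) + y(0, -4)) - 8) = -15*(((3 + 8)²/(-5 + 8)² + (-6 - 3*0)) - 8) = -15*((11²/3² + (-6 + 0)) - 8) = -15*(((⅑)*121 - 6) - 8) = -15*((121/9 - 6) - 8) = -15*(67/9 - 8) = -15*(-5/9) = 25/3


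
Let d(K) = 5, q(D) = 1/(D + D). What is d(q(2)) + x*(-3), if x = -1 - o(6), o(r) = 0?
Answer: 8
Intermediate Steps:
q(D) = 1/(2*D)
x = -1 (x = -1 - 1*0 = -1 + 0 = -1)
d(q(2)) + x*(-3) = 5 - 1*(-3) = 5 + 3 = 8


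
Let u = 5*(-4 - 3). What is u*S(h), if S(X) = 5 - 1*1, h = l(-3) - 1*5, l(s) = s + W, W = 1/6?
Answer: -140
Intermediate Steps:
W = ⅙ ≈ 0.16667
u = -35 (u = 5*(-7) = -35)
l(s) = ⅙ + s (l(s) = s + ⅙ = ⅙ + s)
h = -47/6 (h = (⅙ - 3) - 1*5 = -17/6 - 5 = -47/6 ≈ -7.8333)
S(X) = 4 (S(X) = 5 - 1 = 4)
u*S(h) = -35*4 = -140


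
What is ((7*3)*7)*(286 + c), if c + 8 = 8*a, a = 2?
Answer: 43218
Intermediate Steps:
c = 8 (c = -8 + 8*2 = -8 + 16 = 8)
((7*3)*7)*(286 + c) = ((7*3)*7)*(286 + 8) = (21*7)*294 = 147*294 = 43218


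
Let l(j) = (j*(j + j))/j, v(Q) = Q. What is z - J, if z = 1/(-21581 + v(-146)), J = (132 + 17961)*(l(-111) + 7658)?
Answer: -2923140759397/21727 ≈ -1.3454e+8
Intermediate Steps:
l(j) = 2*j (l(j) = (j*(2*j))/j = (2*j**2)/j = 2*j)
J = 134539548 (J = (132 + 17961)*(2*(-111) + 7658) = 18093*(-222 + 7658) = 18093*7436 = 134539548)
z = -1/21727 (z = 1/(-21581 - 146) = 1/(-21727) = -1/21727 ≈ -4.6026e-5)
z - J = -1/21727 - 1*134539548 = -1/21727 - 134539548 = -2923140759397/21727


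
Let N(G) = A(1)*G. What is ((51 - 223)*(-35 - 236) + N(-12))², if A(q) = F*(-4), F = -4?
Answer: 2154816400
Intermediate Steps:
A(q) = 16 (A(q) = -4*(-4) = 16)
N(G) = 16*G
((51 - 223)*(-35 - 236) + N(-12))² = ((51 - 223)*(-35 - 236) + 16*(-12))² = (-172*(-271) - 192)² = (46612 - 192)² = 46420² = 2154816400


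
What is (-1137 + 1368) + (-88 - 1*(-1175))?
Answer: 1318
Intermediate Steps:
(-1137 + 1368) + (-88 - 1*(-1175)) = 231 + (-88 + 1175) = 231 + 1087 = 1318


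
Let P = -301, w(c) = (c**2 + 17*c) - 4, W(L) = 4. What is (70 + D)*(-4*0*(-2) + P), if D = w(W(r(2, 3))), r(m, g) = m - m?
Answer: -45150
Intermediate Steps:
r(m, g) = 0
w(c) = -4 + c**2 + 17*c
D = 80 (D = -4 + 4**2 + 17*4 = -4 + 16 + 68 = 80)
(70 + D)*(-4*0*(-2) + P) = (70 + 80)*(-4*0*(-2) - 301) = 150*(0*(-2) - 301) = 150*(0 - 301) = 150*(-301) = -45150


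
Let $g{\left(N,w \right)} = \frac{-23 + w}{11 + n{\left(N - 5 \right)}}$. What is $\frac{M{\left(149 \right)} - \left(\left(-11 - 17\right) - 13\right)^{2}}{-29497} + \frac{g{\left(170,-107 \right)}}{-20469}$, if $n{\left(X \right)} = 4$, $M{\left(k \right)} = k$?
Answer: $\frac{94842446}{1811322279} \approx 0.052361$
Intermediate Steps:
$g{\left(N,w \right)} = - \frac{23}{15} + \frac{w}{15}$ ($g{\left(N,w \right)} = \frac{-23 + w}{11 + 4} = \frac{-23 + w}{15} = \left(-23 + w\right) \frac{1}{15} = - \frac{23}{15} + \frac{w}{15}$)
$\frac{M{\left(149 \right)} - \left(\left(-11 - 17\right) - 13\right)^{2}}{-29497} + \frac{g{\left(170,-107 \right)}}{-20469} = \frac{149 - \left(\left(-11 - 17\right) - 13\right)^{2}}{-29497} + \frac{- \frac{23}{15} + \frac{1}{15} \left(-107\right)}{-20469} = \left(149 - \left(-28 - 13\right)^{2}\right) \left(- \frac{1}{29497}\right) + \left(- \frac{23}{15} - \frac{107}{15}\right) \left(- \frac{1}{20469}\right) = \left(149 - \left(-41\right)^{2}\right) \left(- \frac{1}{29497}\right) - - \frac{26}{61407} = \left(149 - 1681\right) \left(- \frac{1}{29497}\right) + \frac{26}{61407} = \left(-1532\right) \left(- \frac{1}{29497}\right) + \frac{26}{61407} = \frac{1532}{29497} + \frac{26}{61407} = \frac{94842446}{1811322279}$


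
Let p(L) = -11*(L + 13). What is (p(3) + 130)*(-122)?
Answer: 5612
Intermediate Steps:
p(L) = -143 - 11*L (p(L) = -11*(13 + L) = -143 - 11*L)
(p(3) + 130)*(-122) = ((-143 - 11*3) + 130)*(-122) = ((-143 - 33) + 130)*(-122) = (-176 + 130)*(-122) = -46*(-122) = 5612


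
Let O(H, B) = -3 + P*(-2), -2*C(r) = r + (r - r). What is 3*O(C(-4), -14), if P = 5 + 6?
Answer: -75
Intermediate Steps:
P = 11
C(r) = -r/2 (C(r) = -(r + (r - r))/2 = -(r + 0)/2 = -r/2)
O(H, B) = -25 (O(H, B) = -3 + 11*(-2) = -3 - 22 = -25)
3*O(C(-4), -14) = 3*(-25) = -75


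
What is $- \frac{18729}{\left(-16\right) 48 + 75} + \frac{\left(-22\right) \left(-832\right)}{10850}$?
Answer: $\frac{1713447}{59675} \approx 28.713$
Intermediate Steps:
$- \frac{18729}{\left(-16\right) 48 + 75} + \frac{\left(-22\right) \left(-832\right)}{10850} = - \frac{18729}{-768 + 75} + 18304 \cdot \frac{1}{10850} = - \frac{18729}{-693} + \frac{9152}{5425} = \left(-18729\right) \left(- \frac{1}{693}\right) + \frac{9152}{5425} = \frac{2081}{77} + \frac{9152}{5425} = \frac{1713447}{59675}$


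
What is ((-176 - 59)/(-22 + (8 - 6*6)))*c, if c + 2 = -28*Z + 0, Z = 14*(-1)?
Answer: 1833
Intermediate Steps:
Z = -14
c = 390 (c = -2 + (-28*(-14) + 0) = -2 + (392 + 0) = -2 + 392 = 390)
((-176 - 59)/(-22 + (8 - 6*6)))*c = ((-176 - 59)/(-22 + (8 - 6*6)))*390 = -235/(-22 + (8 - 36))*390 = -235/(-22 - 28)*390 = -235/(-50)*390 = -235*(-1/50)*390 = (47/10)*390 = 1833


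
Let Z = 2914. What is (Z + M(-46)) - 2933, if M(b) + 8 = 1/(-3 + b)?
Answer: -1324/49 ≈ -27.020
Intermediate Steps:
M(b) = -8 + 1/(-3 + b)
(Z + M(-46)) - 2933 = (2914 + (25 - 8*(-46))/(-3 - 46)) - 2933 = (2914 + (25 + 368)/(-49)) - 2933 = (2914 - 1/49*393) - 2933 = (2914 - 393/49) - 2933 = 142393/49 - 2933 = -1324/49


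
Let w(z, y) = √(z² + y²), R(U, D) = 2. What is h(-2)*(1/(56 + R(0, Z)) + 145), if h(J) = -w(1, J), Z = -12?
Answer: -8411*√5/58 ≈ -324.27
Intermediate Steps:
w(z, y) = √(y² + z²)
h(J) = -√(1 + J²) (h(J) = -√(J² + 1²) = -√(J² + 1) = -√(1 + J²))
h(-2)*(1/(56 + R(0, Z)) + 145) = (-√(1 + (-2)²))*(1/(56 + 2) + 145) = (-√(1 + 4))*(1/58 + 145) = (-√5)*(1/58 + 145) = -√5*(8411/58) = -8411*√5/58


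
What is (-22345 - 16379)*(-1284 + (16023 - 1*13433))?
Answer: -50573544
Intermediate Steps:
(-22345 - 16379)*(-1284 + (16023 - 1*13433)) = -38724*(-1284 + (16023 - 13433)) = -38724*(-1284 + 2590) = -38724*1306 = -50573544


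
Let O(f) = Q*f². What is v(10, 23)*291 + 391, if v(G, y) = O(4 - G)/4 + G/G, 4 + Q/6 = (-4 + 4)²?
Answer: -62174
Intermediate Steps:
Q = -24 (Q = -24 + 6*(-4 + 4)² = -24 + 6*0² = -24 + 6*0 = -24 + 0 = -24)
O(f) = -24*f²
v(G, y) = 1 - 6*(4 - G)² (v(G, y) = -24*(4 - G)²/4 + G/G = -24*(4 - G)²*(¼) + 1 = -6*(4 - G)² + 1 = 1 - 6*(4 - G)²)
v(10, 23)*291 + 391 = (1 - 6*(-4 + 10)²)*291 + 391 = (1 - 6*6²)*291 + 391 = (1 - 6*36)*291 + 391 = (1 - 216)*291 + 391 = -215*291 + 391 = -62565 + 391 = -62174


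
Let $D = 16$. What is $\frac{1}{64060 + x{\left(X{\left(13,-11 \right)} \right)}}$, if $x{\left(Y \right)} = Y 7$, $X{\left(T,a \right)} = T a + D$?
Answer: $\frac{1}{63171} \approx 1.583 \cdot 10^{-5}$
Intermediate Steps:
$X{\left(T,a \right)} = 16 + T a$ ($X{\left(T,a \right)} = T a + 16 = 16 + T a$)
$x{\left(Y \right)} = 7 Y$
$\frac{1}{64060 + x{\left(X{\left(13,-11 \right)} \right)}} = \frac{1}{64060 + 7 \left(16 + 13 \left(-11\right)\right)} = \frac{1}{64060 + 7 \left(16 - 143\right)} = \frac{1}{64060 + 7 \left(-127\right)} = \frac{1}{64060 - 889} = \frac{1}{63171}$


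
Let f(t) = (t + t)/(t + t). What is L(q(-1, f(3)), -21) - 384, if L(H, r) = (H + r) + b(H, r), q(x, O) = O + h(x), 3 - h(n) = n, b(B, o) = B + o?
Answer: -416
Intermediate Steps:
f(t) = 1 (f(t) = (2*t)/((2*t)) = (2*t)*(1/(2*t)) = 1)
h(n) = 3 - n
q(x, O) = 3 + O - x (q(x, O) = O + (3 - x) = 3 + O - x)
L(H, r) = 2*H + 2*r (L(H, r) = (H + r) + (H + r) = 2*H + 2*r)
L(q(-1, f(3)), -21) - 384 = (2*(3 + 1 - 1*(-1)) + 2*(-21)) - 384 = (2*(3 + 1 + 1) - 42) - 384 = (2*5 - 42) - 384 = (10 - 42) - 384 = -32 - 384 = -416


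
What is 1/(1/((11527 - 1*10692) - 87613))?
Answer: -86778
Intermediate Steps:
1/(1/((11527 - 1*10692) - 87613)) = 1/(1/((11527 - 10692) - 87613)) = 1/(1/(835 - 87613)) = 1/(1/(-86778)) = 1/(-1/86778) = -86778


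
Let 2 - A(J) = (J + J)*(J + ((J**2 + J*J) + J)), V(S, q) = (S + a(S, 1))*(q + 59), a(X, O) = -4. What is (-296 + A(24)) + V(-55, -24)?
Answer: -59959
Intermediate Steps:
V(S, q) = (-4 + S)*(59 + q) (V(S, q) = (S - 4)*(q + 59) = (-4 + S)*(59 + q))
A(J) = 2 - 2*J*(2*J + 2*J**2) (A(J) = 2 - (J + J)*(J + ((J**2 + J*J) + J)) = 2 - 2*J*(J + ((J**2 + J**2) + J)) = 2 - 2*J*(J + (2*J**2 + J)) = 2 - 2*J*(J + (J + 2*J**2)) = 2 - 2*J*(2*J + 2*J**2))
(-296 + A(24)) + V(-55, -24) = (-296 + (2 - 4*24**2 - 4*24**3)) + (-236 - 4*(-24) + 59*(-55) - 55*(-24)) = (-296 + (2 - 4*576 - 4*13824)) + (-236 + 96 - 3245 + 1320) = (-296 + (2 - 2304 - 55296)) - 2065 = (-296 - 57598) - 2065 = -57894 - 2065 = -59959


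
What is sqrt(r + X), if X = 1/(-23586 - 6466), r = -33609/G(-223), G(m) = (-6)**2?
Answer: I*sqrt(1897065752538)/45078 ≈ 30.555*I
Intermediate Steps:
G(m) = 36
r = -11203/12 (r = -33609/36 = -33609*1/36 = -11203/12 ≈ -933.58)
X = -1/30052 (X = 1/(-30052) = -1/30052 ≈ -3.3276e-5)
sqrt(r + X) = sqrt(-11203/12 - 1/30052) = sqrt(-42084071/45078) = I*sqrt(1897065752538)/45078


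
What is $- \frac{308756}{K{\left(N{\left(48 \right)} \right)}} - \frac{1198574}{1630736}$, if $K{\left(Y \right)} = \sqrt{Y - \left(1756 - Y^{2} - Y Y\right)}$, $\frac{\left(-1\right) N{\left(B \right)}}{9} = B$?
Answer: $- \frac{599287}{815368} - \frac{154378 \sqrt{92765}}{92765} \approx -507.6$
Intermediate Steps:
$N{\left(B \right)} = - 9 B$
$K{\left(Y \right)} = \sqrt{-1756 + Y + 2 Y^{2}}$ ($K{\left(Y \right)} = \sqrt{Y + \left(\left(Y^{2} + Y^{2}\right) - 1756\right)} = \sqrt{Y + \left(2 Y^{2} - 1756\right)} = \sqrt{Y + \left(-1756 + 2 Y^{2}\right)} = \sqrt{-1756 + Y + 2 Y^{2}}$)
$- \frac{308756}{K{\left(N{\left(48 \right)} \right)}} - \frac{1198574}{1630736} = - \frac{308756}{\sqrt{-1756 - 432 + 2 \left(\left(-9\right) 48\right)^{2}}} - \frac{1198574}{1630736} = - \frac{308756}{\sqrt{-1756 - 432 + 2 \left(-432\right)^{2}}} - \frac{599287}{815368} = - \frac{308756}{\sqrt{-1756 - 432 + 2 \cdot 186624}} - \frac{599287}{815368} = - \frac{308756}{\sqrt{-1756 - 432 + 373248}} - \frac{599287}{815368} = - \frac{308756}{\sqrt{371060}} - \frac{599287}{815368} = - \frac{308756}{2 \sqrt{92765}} - \frac{599287}{815368} = - 308756 \frac{\sqrt{92765}}{185530} - \frac{599287}{815368} = - \frac{154378 \sqrt{92765}}{92765} - \frac{599287}{815368} = - \frac{599287}{815368} - \frac{154378 \sqrt{92765}}{92765}$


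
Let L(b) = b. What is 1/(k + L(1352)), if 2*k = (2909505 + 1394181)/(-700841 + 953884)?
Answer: 253043/344265979 ≈ 0.00073502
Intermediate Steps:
k = 2151843/253043 (k = ((2909505 + 1394181)/(-700841 + 953884))/2 = (4303686/253043)/2 = (4303686*(1/253043))/2 = (½)*(4303686/253043) = 2151843/253043 ≈ 8.5039)
1/(k + L(1352)) = 1/(2151843/253043 + 1352) = 1/(344265979/253043) = 253043/344265979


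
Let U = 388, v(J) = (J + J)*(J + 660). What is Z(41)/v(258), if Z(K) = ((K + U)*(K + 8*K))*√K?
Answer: 5863*√41/17544 ≈ 2.1399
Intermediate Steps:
v(J) = 2*J*(660 + J) (v(J) = (2*J)*(660 + J) = 2*J*(660 + J))
Z(K) = 9*K^(3/2)*(388 + K) (Z(K) = ((K + 388)*(K + 8*K))*√K = ((388 + K)*(9*K))*√K = (9*K*(388 + K))*√K = 9*K^(3/2)*(388 + K))
Z(41)/v(258) = (9*41^(3/2)*(388 + 41))/((2*258*(660 + 258))) = (9*(41*√41)*429)/((2*258*918)) = (158301*√41)/473688 = (158301*√41)*(1/473688) = 5863*√41/17544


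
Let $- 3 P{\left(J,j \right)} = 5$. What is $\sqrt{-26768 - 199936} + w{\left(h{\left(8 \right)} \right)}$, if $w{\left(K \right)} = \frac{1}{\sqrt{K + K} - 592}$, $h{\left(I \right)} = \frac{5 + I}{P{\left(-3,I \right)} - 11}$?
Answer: $- \frac{11248}{6658855} + 4 i \sqrt{14169} - \frac{i \sqrt{741}}{6658855} \approx -0.0016892 + 476.13 i$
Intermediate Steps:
$P{\left(J,j \right)} = - \frac{5}{3}$ ($P{\left(J,j \right)} = \left(- \frac{1}{3}\right) 5 = - \frac{5}{3}$)
$h{\left(I \right)} = - \frac{15}{38} - \frac{3 I}{38}$ ($h{\left(I \right)} = \frac{5 + I}{- \frac{5}{3} - 11} = \frac{5 + I}{- \frac{38}{3}} = \left(5 + I\right) \left(- \frac{3}{38}\right) = - \frac{15}{38} - \frac{3 I}{38}$)
$w{\left(K \right)} = \frac{1}{-592 + \sqrt{2} \sqrt{K}}$ ($w{\left(K \right)} = \frac{1}{\sqrt{2 K} - 592} = \frac{1}{\sqrt{2} \sqrt{K} - 592} = \frac{1}{-592 + \sqrt{2} \sqrt{K}}$)
$\sqrt{-26768 - 199936} + w{\left(h{\left(8 \right)} \right)} = \sqrt{-26768 - 199936} + \frac{1}{-592 + \sqrt{2} \sqrt{- \frac{15}{38} - \frac{12}{19}}} = \sqrt{-226704} + \frac{1}{-592 + \sqrt{2} \sqrt{- \frac{15}{38} - \frac{12}{19}}} = 4 i \sqrt{14169} + \frac{1}{-592 + \sqrt{2} \sqrt{- \frac{39}{38}}} = 4 i \sqrt{14169} + \frac{1}{-592 + \sqrt{2} \frac{i \sqrt{1482}}{38}} = 4 i \sqrt{14169} + \frac{1}{-592 + \frac{i \sqrt{741}}{19}} = \frac{1}{-592 + \frac{i \sqrt{741}}{19}} + 4 i \sqrt{14169}$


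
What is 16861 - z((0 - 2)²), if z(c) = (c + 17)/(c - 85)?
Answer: 455254/27 ≈ 16861.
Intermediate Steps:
z(c) = (17 + c)/(-85 + c)
16861 - z((0 - 2)²) = 16861 - (17 + (0 - 2)²)/(-85 + (0 - 2)²) = 16861 - (17 + (-2)²)/(-85 + (-2)²) = 16861 - (17 + 4)/(-85 + 4) = 16861 - 21/(-81) = 16861 - (-1)*21/81 = 16861 - 1*(-7/27) = 16861 + 7/27 = 455254/27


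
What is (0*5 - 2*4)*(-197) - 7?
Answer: 1569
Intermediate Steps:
(0*5 - 2*4)*(-197) - 7 = (0 - 8)*(-197) - 7 = -8*(-197) - 7 = 1576 - 7 = 1569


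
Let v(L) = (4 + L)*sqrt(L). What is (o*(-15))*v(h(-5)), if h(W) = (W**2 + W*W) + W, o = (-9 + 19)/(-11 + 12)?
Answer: -22050*sqrt(5) ≈ -49305.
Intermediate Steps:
o = 10 (o = 10/1 = 10*1 = 10)
h(W) = W + 2*W**2 (h(W) = (W**2 + W**2) + W = 2*W**2 + W = W + 2*W**2)
v(L) = sqrt(L)*(4 + L)
(o*(-15))*v(h(-5)) = (10*(-15))*(sqrt(-5*(1 + 2*(-5)))*(4 - 5*(1 + 2*(-5)))) = -150*sqrt(-5*(1 - 10))*(4 - 5*(1 - 10)) = -150*sqrt(-5*(-9))*(4 - 5*(-9)) = -150*sqrt(45)*(4 + 45) = -150*3*sqrt(5)*49 = -22050*sqrt(5)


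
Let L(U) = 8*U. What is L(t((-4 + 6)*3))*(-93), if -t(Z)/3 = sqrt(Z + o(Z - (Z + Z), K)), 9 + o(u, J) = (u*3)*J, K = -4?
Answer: 2232*sqrt(69) ≈ 18540.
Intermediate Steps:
o(u, J) = -9 + 3*J*u (o(u, J) = -9 + (u*3)*J = -9 + (3*u)*J = -9 + 3*J*u)
t(Z) = -3*sqrt(-9 + 13*Z) (t(Z) = -3*sqrt(Z + (-9 + 3*(-4)*(Z - (Z + Z)))) = -3*sqrt(Z + (-9 + 3*(-4)*(Z - 2*Z))) = -3*sqrt(Z + (-9 + 3*(-4)*(-Z))) = -3*sqrt(Z + (-9 + 12*Z)) = -3*sqrt(-9 + 13*Z))
L(t((-4 + 6)*3))*(-93) = (8*(-3*sqrt(-9 + 13*((-4 + 6)*3))))*(-93) = (8*(-3*sqrt(-9 + 13*(2*3))))*(-93) = (8*(-3*sqrt(-9 + 13*6)))*(-93) = (8*(-3*sqrt(-9 + 78)))*(-93) = (8*(-3*sqrt(69)))*(-93) = -24*sqrt(69)*(-93) = 2232*sqrt(69)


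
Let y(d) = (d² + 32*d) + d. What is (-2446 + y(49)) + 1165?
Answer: 2737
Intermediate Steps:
y(d) = d² + 33*d
(-2446 + y(49)) + 1165 = (-2446 + 49*(33 + 49)) + 1165 = (-2446 + 49*82) + 1165 = (-2446 + 4018) + 1165 = 1572 + 1165 = 2737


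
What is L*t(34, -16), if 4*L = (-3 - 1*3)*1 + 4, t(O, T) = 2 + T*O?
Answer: 271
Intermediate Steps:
t(O, T) = 2 + O*T
L = -½ (L = ((-3 - 1*3)*1 + 4)/4 = ((-3 - 3)*1 + 4)/4 = (-6*1 + 4)/4 = (-6 + 4)/4 = (¼)*(-2) = -½ ≈ -0.50000)
L*t(34, -16) = -(2 + 34*(-16))/2 = -(2 - 544)/2 = -½*(-542) = 271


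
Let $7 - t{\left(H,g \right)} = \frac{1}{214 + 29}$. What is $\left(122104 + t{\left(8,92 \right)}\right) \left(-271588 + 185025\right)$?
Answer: $- \frac{2568581475236}{243} \approx -1.057 \cdot 10^{10}$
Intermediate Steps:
$t{\left(H,g \right)} = \frac{1700}{243}$ ($t{\left(H,g \right)} = 7 - \frac{1}{214 + 29} = 7 - \frac{1}{243} = \frac{1700}{243}$)
$\left(122104 + t{\left(8,92 \right)}\right) \left(-271588 + 185025\right) = \left(122104 + \frac{1700}{243}\right) \left(-271588 + 185025\right) = \frac{29672972}{243} \left(-86563\right) = - \frac{2568581475236}{243}$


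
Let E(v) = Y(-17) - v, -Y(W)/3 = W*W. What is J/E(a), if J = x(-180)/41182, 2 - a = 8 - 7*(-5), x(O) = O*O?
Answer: -8100/8504083 ≈ -0.00095248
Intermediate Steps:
x(O) = O²
Y(W) = -3*W² (Y(W) = -3*W*W = -3*W²)
a = -41 (a = 2 - (8 - 7*(-5)) = 2 - (8 + 35) = 2 - 1*43 = 2 - 43 = -41)
E(v) = -867 - v (E(v) = -3*(-17)² - v = -3*289 - v = -867 - v)
J = 16200/20591 (J = (-180)²/41182 = 32400*(1/41182) = 16200/20591 ≈ 0.78675)
J/E(a) = 16200/(20591*(-867 - 1*(-41))) = 16200/(20591*(-867 + 41)) = (16200/20591)/(-826) = (16200/20591)*(-1/826) = -8100/8504083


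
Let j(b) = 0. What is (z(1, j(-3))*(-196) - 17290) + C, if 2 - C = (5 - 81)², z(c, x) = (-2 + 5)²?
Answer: -24828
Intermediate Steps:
z(c, x) = 9 (z(c, x) = 3² = 9)
C = -5774 (C = 2 - (5 - 81)² = 2 - 1*(-76)² = 2 - 1*5776 = 2 - 5776 = -5774)
(z(1, j(-3))*(-196) - 17290) + C = (9*(-196) - 17290) - 5774 = (-1764 - 17290) - 5774 = -19054 - 5774 = -24828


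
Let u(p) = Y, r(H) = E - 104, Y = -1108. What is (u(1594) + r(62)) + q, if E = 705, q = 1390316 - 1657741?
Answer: -267932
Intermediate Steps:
q = -267425
r(H) = 601 (r(H) = 705 - 104 = 601)
u(p) = -1108
(u(1594) + r(62)) + q = (-1108 + 601) - 267425 = -507 - 267425 = -267932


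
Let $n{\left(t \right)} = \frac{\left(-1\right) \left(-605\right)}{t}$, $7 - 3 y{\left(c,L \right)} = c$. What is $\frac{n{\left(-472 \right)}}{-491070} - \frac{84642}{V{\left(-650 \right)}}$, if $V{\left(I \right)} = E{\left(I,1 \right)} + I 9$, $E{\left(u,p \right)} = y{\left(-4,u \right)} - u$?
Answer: $\frac{11771251499677}{722659397712} \approx 16.289$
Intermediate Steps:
$y{\left(c,L \right)} = \frac{7}{3} - \frac{c}{3}$
$E{\left(u,p \right)} = \frac{11}{3} - u$ ($E{\left(u,p \right)} = \left(\frac{7}{3} - - \frac{4}{3}\right) - u = \left(\frac{7}{3} + \frac{4}{3}\right) - u = \frac{11}{3} - u$)
$V{\left(I \right)} = \frac{11}{3} + 8 I$ ($V{\left(I \right)} = \left(\frac{11}{3} - I\right) + I 9 = \left(\frac{11}{3} - I\right) + 9 I = \frac{11}{3} + 8 I$)
$n{\left(t \right)} = \frac{605}{t}$
$\frac{n{\left(-472 \right)}}{-491070} - \frac{84642}{V{\left(-650 \right)}} = \frac{605 \frac{1}{-472}}{-491070} - \frac{84642}{\frac{11}{3} + 8 \left(-650\right)} = 605 \left(- \frac{1}{472}\right) \left(- \frac{1}{491070}\right) - \frac{84642}{\frac{11}{3} - 5200} = \left(- \frac{605}{472}\right) \left(- \frac{1}{491070}\right) - \frac{84642}{- \frac{15589}{3}} = \frac{121}{46357008} - - \frac{253926}{15589} = \frac{121}{46357008} + \frac{253926}{15589} = \frac{11771251499677}{722659397712}$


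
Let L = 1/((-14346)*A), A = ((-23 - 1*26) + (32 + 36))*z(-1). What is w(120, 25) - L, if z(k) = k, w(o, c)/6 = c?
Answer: 40886099/272574 ≈ 150.00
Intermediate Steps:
w(o, c) = 6*c
A = -19 (A = ((-23 - 1*26) + (32 + 36))*(-1) = ((-23 - 26) + 68)*(-1) = (-49 + 68)*(-1) = 19*(-1) = -19)
L = 1/272574 (L = 1/(-14346*(-19)) = -1/14346*(-1/19) = 1/272574 ≈ 3.6687e-6)
w(120, 25) - L = 6*25 - 1*1/272574 = 150 - 1/272574 = 40886099/272574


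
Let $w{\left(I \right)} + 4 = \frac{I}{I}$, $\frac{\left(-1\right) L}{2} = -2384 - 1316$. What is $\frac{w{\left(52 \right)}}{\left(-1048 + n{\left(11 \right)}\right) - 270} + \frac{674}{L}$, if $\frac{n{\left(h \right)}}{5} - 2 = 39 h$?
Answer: $\frac{90323}{1032300} \approx 0.087497$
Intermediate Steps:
$n{\left(h \right)} = 10 + 195 h$ ($n{\left(h \right)} = 10 + 5 \cdot 39 h = 10 + 195 h$)
$L = 7400$ ($L = - 2 \left(-2384 - 1316\right) = \left(-2\right) \left(-3700\right) = 7400$)
$w{\left(I \right)} = -3$ ($w{\left(I \right)} = -4 + \frac{I}{I} = -4 + 1 = -3$)
$\frac{w{\left(52 \right)}}{\left(-1048 + n{\left(11 \right)}\right) - 270} + \frac{674}{L} = - \frac{3}{\left(-1048 + \left(10 + 195 \cdot 11\right)\right) - 270} + \frac{674}{7400} = - \frac{3}{\left(-1048 + \left(10 + 2145\right)\right) - 270} + 674 \cdot \frac{1}{7400} = - \frac{3}{\left(-1048 + 2155\right) - 270} + \frac{337}{3700} = - \frac{3}{1107 - 270} + \frac{337}{3700} = - \frac{3}{837} + \frac{337}{3700} = \left(-3\right) \frac{1}{837} + \frac{337}{3700} = - \frac{1}{279} + \frac{337}{3700} = \frac{90323}{1032300}$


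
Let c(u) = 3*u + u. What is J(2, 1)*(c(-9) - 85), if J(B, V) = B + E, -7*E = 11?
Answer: -363/7 ≈ -51.857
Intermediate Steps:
c(u) = 4*u
E = -11/7 (E = -⅐*11 = -11/7 ≈ -1.5714)
J(B, V) = -11/7 + B (J(B, V) = B - 11/7 = -11/7 + B)
J(2, 1)*(c(-9) - 85) = (-11/7 + 2)*(4*(-9) - 85) = 3*(-36 - 85)/7 = (3/7)*(-121) = -363/7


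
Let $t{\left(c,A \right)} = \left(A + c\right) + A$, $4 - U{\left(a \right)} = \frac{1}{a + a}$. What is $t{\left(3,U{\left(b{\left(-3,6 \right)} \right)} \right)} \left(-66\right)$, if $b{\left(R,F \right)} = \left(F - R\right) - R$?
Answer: $- \frac{1441}{2} \approx -720.5$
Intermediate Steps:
$b{\left(R,F \right)} = F - 2 R$
$U{\left(a \right)} = 4 - \frac{1}{2 a}$ ($U{\left(a \right)} = 4 - \frac{1}{a + a} = 4 - \frac{1}{2 a}$)
$t{\left(c,A \right)} = c + 2 A$
$t{\left(3,U{\left(b{\left(-3,6 \right)} \right)} \right)} \left(-66\right) = \left(3 + 2 \left(4 - \frac{1}{2 \left(6 - -6\right)}\right)\right) \left(-66\right) = \left(3 + 2 \left(4 - \frac{1}{2 \left(6 + 6\right)}\right)\right) \left(-66\right) = \left(3 + 2 \left(4 - \frac{1}{2 \cdot 12}\right)\right) \left(-66\right) = \left(3 + 2 \left(4 - \frac{1}{24}\right)\right) \left(-66\right) = \left(3 + 2 \cdot \frac{95}{24}\right) \left(-66\right) = \left(3 + \frac{95}{12}\right) \left(-66\right) = \frac{131}{12} \left(-66\right) = - \frac{1441}{2}$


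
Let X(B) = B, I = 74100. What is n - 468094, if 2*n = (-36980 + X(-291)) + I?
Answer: -899359/2 ≈ -4.4968e+5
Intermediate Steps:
n = 36829/2 (n = ((-36980 - 291) + 74100)/2 = (-37271 + 74100)/2 = (1/2)*36829 = 36829/2 ≈ 18415.)
n - 468094 = 36829/2 - 468094 = -899359/2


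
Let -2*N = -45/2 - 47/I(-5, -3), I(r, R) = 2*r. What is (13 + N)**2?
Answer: 47961/100 ≈ 479.61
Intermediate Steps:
N = 89/10 (N = -(-45/2 - 47/(2*(-5)))/2 = -(-45*1/2 - 47/(-10))/2 = -(-45/2 - 47*(-1/10))/2 = -(-45/2 + 47/10)/2 = -1/2*(-89/5) = 89/10 ≈ 8.9000)
(13 + N)**2 = (13 + 89/10)**2 = (219/10)**2 = 47961/100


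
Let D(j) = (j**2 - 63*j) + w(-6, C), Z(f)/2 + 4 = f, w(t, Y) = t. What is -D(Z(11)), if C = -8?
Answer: 692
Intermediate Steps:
Z(f) = -8 + 2*f
D(j) = -6 + j**2 - 63*j (D(j) = (j**2 - 63*j) - 6 = -6 + j**2 - 63*j)
-D(Z(11)) = -(-6 + (-8 + 2*11)**2 - 63*(-8 + 2*11)) = -(-6 + (-8 + 22)**2 - 63*(-8 + 22)) = -(-6 + 14**2 - 63*14) = -(-6 + 196 - 882) = -1*(-692) = 692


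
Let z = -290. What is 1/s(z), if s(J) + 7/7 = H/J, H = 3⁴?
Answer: -290/371 ≈ -0.78167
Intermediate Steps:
H = 81
s(J) = -1 + 81/J
1/s(z) = 1/((81 - 1*(-290))/(-290)) = 1/(-(81 + 290)/290) = 1/(-1/290*371) = 1/(-371/290) = -290/371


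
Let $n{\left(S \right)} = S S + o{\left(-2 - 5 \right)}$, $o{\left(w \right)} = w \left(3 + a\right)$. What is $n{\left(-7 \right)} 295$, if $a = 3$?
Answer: $2065$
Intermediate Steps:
$o{\left(w \right)} = 6 w$ ($o{\left(w \right)} = w \left(3 + 3\right) = w 6 = 6 w$)
$n{\left(S \right)} = -42 + S^{2}$ ($n{\left(S \right)} = S S + 6 \left(-2 - 5\right) = S^{2} + 6 \left(-2 - 5\right) = S^{2} + 6 \left(-7\right) = S^{2} - 42 = -42 + S^{2}$)
$n{\left(-7 \right)} 295 = \left(-42 + \left(-7\right)^{2}\right) 295 = \left(-42 + 49\right) 295 = 7 \cdot 295 = 2065$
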